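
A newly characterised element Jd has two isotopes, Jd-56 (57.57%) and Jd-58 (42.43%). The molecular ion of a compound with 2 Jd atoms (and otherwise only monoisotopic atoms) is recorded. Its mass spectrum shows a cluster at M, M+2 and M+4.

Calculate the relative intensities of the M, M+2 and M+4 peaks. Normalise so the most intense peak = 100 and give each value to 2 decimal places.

67.84 : 100.00 : 36.85

Expanding (0.5757 + 0.4243)^2:
P(M) = 0.5757^2 = 0.331430
P(M+2) = 2 × 0.5757^1 × 0.4243^1 = 0.488539
P(M+4) = 0.4243^2 = 0.180030
The M+2 peak is largest (0.488539); scaling to 100 gives 67.84 : 100.00 : 36.85.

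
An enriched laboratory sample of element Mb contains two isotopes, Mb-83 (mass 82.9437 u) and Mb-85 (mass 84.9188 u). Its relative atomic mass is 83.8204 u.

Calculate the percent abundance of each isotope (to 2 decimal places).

Let x be the fractional abundance of Mb-83; then Mb-85 has abundance 1 − x.
82.9437·x + 84.9188·(1 − x) = 83.8204
(82.9437 − 84.9188)·x = 83.8204 − 84.9188
x = -1.0984 / -1.9751 = 0.55612 → 55.61% Mb-83, 44.39% Mb-85.

Mb-83: 55.61%, Mb-85: 44.39%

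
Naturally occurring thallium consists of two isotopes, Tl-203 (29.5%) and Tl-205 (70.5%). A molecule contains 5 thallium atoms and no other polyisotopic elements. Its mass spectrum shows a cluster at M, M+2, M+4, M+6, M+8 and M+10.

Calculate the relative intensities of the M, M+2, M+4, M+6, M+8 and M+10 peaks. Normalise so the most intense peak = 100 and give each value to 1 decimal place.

Each Tl atom is independently Tl-203 (p = 0.295) or Tl-205 (q = 0.705); the cluster is the binomial expansion (p + q)^5.
P(M) = 0.295^5 = 0.002234
P(M+2) = 5 × 0.295^4 × 0.705^1 = 0.026696
P(M+4) = 10 × 0.295^3 × 0.705^2 = 0.127598
P(M+6) = 10 × 0.295^2 × 0.705^3 = 0.304938
P(M+8) = 5 × 0.295^1 × 0.705^4 = 0.364375
P(M+10) = 0.705^5 = 0.174159
The M+8 peak is largest (0.364375); scaling to 100 gives 0.6 : 7.3 : 35.0 : 83.7 : 100.0 : 47.8.

0.6 : 7.3 : 35.0 : 83.7 : 100.0 : 47.8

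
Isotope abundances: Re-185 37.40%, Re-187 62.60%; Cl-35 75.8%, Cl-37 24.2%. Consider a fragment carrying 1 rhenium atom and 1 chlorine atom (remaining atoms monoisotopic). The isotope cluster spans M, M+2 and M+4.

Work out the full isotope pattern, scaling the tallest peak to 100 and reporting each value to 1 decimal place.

Rhenium pattern (n=1): 0.3740 : 0.6260
Chlorine pattern (n=1): 0.7580 : 0.2420
Convolve the two distributions (both contribute in 2-u steps):
  M: 0.3740×0.7580 = 0.283492
  M+2: 0.3740×0.2420 + 0.6260×0.7580 = 0.565016
  M+4: 0.6260×0.2420 = 0.151492
Scale to base peak (0.565016) = 100: 50.2 : 100.0 : 26.8

50.2 : 100.0 : 26.8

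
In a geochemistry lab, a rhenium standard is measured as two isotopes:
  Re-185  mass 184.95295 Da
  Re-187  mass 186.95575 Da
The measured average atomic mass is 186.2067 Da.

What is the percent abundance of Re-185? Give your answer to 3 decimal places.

Writing the weighted mean with unknown fraction x of Re-185:
184.95295·x + 186.95575·(1 − x) = 186.2067
(184.95295 − 186.95575)·x = 186.2067 − 186.95575
x = -0.74905 / -2.00280 = 0.37400 → 37.400% Re-185, 62.600% Re-187.

37.400%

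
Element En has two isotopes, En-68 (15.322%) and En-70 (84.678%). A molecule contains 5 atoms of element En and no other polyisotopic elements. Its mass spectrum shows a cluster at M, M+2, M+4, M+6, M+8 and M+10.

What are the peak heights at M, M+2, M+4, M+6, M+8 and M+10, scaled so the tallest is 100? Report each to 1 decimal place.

Expanding (0.15322 + 0.84678)^5:
P(M) = 0.15322^5 = 0.000084
P(M+2) = 5 × 0.15322^4 × 0.84678^1 = 0.002333
P(M+4) = 10 × 0.15322^3 × 0.84678^2 = 0.025792
P(M+6) = 10 × 0.15322^2 × 0.84678^3 = 0.142542
P(M+8) = 5 × 0.15322^1 × 0.84678^4 = 0.393884
P(M+10) = 0.84678^5 = 0.435364
The M+10 peak is largest (0.435364); scaling to 100 gives 0.0 : 0.5 : 5.9 : 32.7 : 90.5 : 100.0.

0.0 : 0.5 : 5.9 : 32.7 : 90.5 : 100.0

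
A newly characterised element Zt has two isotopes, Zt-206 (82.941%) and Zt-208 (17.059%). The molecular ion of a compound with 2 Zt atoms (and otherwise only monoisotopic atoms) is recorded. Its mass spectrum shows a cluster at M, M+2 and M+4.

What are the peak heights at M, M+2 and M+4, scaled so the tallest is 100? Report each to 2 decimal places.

Expanding (0.82941 + 0.17059)^2:
P(M) = 0.82941^2 = 0.687921
P(M+2) = 2 × 0.82941^1 × 0.17059^1 = 0.282978
P(M+4) = 0.17059^2 = 0.029101
The M peak is largest (0.687921); scaling to 100 gives 100.00 : 41.14 : 4.23.

100.00 : 41.14 : 4.23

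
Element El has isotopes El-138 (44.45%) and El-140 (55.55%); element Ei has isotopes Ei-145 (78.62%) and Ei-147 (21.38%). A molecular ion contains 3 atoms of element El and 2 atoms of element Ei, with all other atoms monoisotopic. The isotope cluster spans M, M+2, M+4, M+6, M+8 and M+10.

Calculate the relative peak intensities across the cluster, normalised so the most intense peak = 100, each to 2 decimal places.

14.71 : 63.15 : 100.00 : 70.27 : 20.71 : 2.12

Element El pattern (n=3): 0.08782442 : 0.32926749 : 0.41149176 : 0.17141633
Element Ei pattern (n=2): 0.61811044 : 0.33617912 : 0.04571044
Convolve the two distributions (both contribute in 2-u steps):
  M: 0.08782442×0.61811044 = 0.054285
  M+2: 0.08782442×0.33617912 + 0.32926749×0.61811044 = 0.233048
  M+4: 0.08782442×0.04571044 + 0.32926749×0.33617912 + 0.41149176×0.61811044 = 0.369055
  M+6: 0.32926749×0.04571044 + 0.41149176×0.33617912 + 0.17141633×0.61811044 = 0.259340
  M+8: 0.41149176×0.04571044 + 0.17141633×0.33617912 = 0.076436
  M+10: 0.17141633×0.04571044 = 0.007836
Scale to base peak (0.369055) = 100: 14.71 : 63.15 : 100.00 : 70.27 : 20.71 : 2.12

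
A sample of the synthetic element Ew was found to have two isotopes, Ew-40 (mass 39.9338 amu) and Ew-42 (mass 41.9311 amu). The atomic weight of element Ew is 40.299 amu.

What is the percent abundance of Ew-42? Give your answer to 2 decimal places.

18.28%

Let x be the fractional abundance of Ew-40; then Ew-42 has abundance 1 − x.
39.9338·x + 41.9311·(1 − x) = 40.299
(39.9338 − 41.9311)·x = 40.299 − 41.9311
x = -1.6321 / -1.9973 = 0.81715 → 81.72% Ew-40, 18.28% Ew-42.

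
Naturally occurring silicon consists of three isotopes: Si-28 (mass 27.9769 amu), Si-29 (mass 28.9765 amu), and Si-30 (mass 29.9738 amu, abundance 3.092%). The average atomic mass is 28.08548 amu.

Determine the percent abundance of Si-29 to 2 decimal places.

4.69%

Let x and y be the fractions of Si-28 and Si-29. Then x + y = 1 − 0.03092 = 0.96908 and 27.9769x + 28.9765y = 28.08548 − 0.03092×29.9738 = 27.158690104.
Substituting: 27.9769x + 28.9765(0.96908 − x) = 27.158690104
(27.9769 − 28.9765)x = -0.921856516  ⇒  x = 0.92223, y = 0.04685
Si-28: 92.22%, Si-29: 4.69%.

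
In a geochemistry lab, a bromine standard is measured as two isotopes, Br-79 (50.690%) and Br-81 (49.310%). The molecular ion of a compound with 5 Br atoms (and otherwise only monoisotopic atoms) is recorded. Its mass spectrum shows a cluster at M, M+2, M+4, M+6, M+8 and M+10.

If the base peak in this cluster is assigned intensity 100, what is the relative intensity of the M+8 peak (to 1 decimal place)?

Term probabilities: M 0.0335, M+2 0.1628, M+4 0.3167, M+6 0.3081, M+8 0.1498, M+10 0.0292. Base peak = M+4.
P(M+4) = C(5,2) × 0.50690^3 × 0.49310^2 = 10 × 0.13024674 × 0.24314761 = 0.316692 (base)
P(M+8) = C(5,4) × 0.50690^1 × 0.49310^4 = 5 × 0.5069 × 0.05912076 = 0.149842
Relative intensity = 0.149842 / 0.316692 × 100 = 47.3

47.3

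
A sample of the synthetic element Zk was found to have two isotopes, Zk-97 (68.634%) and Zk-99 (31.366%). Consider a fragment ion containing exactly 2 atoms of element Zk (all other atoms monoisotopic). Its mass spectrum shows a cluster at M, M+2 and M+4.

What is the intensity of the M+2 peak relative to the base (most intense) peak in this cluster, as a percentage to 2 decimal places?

(0.68634 + 0.31366)^2 gives M 0.4711, M+2 0.4306, M+4 0.0984; the largest is M.
P(M) = C(2,0) × 0.68634^2 × 0.31366^0 = 1 × 0.4710626 × 1.0000 = 0.471063 (base)
P(M+2) = C(2,1) × 0.68634^1 × 0.31366^1 = 2 × 0.68634 × 0.31366 = 0.430555
Relative intensity = 0.430555 / 0.471063 × 100 = 91.40

91.40%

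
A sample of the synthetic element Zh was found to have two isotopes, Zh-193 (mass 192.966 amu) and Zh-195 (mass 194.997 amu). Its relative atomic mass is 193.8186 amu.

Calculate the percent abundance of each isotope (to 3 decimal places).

With x = fraction of Zh-193 (so Zh-195 is 1 − x):
192.966·x + 194.997·(1 − x) = 193.8186
(192.966 − 194.997)·x = 193.8186 − 194.997
x = -1.1784 / -2.031 = 0.58021 → 58.021% Zh-193, 41.979% Zh-195.

Zh-193: 58.021%, Zh-195: 41.979%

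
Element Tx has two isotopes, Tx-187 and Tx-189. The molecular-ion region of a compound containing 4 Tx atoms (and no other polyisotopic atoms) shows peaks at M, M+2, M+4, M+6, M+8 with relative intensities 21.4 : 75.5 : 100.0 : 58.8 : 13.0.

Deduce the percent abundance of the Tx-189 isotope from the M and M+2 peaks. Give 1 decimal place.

46.9%

If p is the fraction of Tx that is Tx-187, then I(M+2)/I(M) = [C(4,1)·p^3·(1−p)] / p^4 = 4·(1−p)/p = 75.5/21.4 = 3.5280
(1−p)/p = 3.5280/4 = 0.8820  ⇒  p = 1/(1 + 0.8820) = 0.5313
Tx-187: 53.1%, Tx-189: 46.9%.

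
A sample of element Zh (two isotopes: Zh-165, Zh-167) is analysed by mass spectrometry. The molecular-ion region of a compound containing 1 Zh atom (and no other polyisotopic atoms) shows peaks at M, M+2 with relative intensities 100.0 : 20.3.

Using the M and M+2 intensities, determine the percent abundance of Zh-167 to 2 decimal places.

Let p = fractional abundance of Zh-165. I(M+2)/I(M) = [C(1,1)·p^0·(1−p)] / p^1 = 1·(1−p)/p = 20.3/100.0 = 0.2030
(1−p)/p = 0.2030/1 = 0.2030  ⇒  p = 1/(1 + 0.2030) = 0.8313
Zh-165: 83.13%, Zh-167: 16.87%.

16.87%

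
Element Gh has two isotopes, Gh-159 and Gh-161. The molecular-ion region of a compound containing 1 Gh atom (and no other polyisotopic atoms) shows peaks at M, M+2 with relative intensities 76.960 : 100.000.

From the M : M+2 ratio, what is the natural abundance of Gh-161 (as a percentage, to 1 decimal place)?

56.5%

Write p for the Gh-159 fraction. I(M+2)/I(M) = [C(1,1)·p^0·(1−p)] / p^1 = 1·(1−p)/p = 100.000/76.960 = 1.2994
(1−p)/p = 1.2994/1 = 1.2994  ⇒  p = 1/(1 + 1.2994) = 0.4349
Gh-159: 43.5%, Gh-161: 56.5%.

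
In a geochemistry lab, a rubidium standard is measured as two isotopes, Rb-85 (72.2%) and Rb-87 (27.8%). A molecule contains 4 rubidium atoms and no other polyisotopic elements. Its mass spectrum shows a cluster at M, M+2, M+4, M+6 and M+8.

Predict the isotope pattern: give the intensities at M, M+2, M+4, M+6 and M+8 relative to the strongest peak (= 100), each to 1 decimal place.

64.9 : 100.0 : 57.8 : 14.8 : 1.4

Expanding (0.722 + 0.278)^4:
P(M) = 0.722^4 = 0.271737
P(M+2) = 4 × 0.722^3 × 0.278^1 = 0.418520
P(M+4) = 6 × 0.722^2 × 0.278^2 = 0.241721
P(M+6) = 4 × 0.722^1 × 0.278^3 = 0.062049
P(M+8) = 0.278^4 = 0.005973
The M+2 peak is largest (0.418520); scaling to 100 gives 64.9 : 100.0 : 57.8 : 14.8 : 1.4.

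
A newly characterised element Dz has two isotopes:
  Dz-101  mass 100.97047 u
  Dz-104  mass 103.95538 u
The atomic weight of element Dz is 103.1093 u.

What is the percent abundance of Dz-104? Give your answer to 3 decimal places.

71.655%

Let x be the fractional abundance of Dz-101; then Dz-104 has abundance 1 − x.
100.97047·x + 103.95538·(1 − x) = 103.1093
(100.97047 − 103.95538)·x = 103.1093 − 103.95538
x = -0.84608 / -2.98491 = 0.28345 → 28.345% Dz-101, 71.655% Dz-104.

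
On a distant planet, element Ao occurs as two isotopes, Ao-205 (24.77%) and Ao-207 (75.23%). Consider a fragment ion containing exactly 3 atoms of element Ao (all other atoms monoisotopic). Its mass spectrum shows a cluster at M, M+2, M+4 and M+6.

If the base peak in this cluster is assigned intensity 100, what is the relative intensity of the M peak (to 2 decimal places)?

Binomial terms of (0.2477 + 0.7523)^3: M 0.0152, M+2 0.1385, M+4 0.4206, M+6 0.4258 → M+6 is the base peak.
P(M+6) = C(3,3) × 0.2477^0 × 0.7523^3 = 1 × 1.0000 × 0.42576816 = 0.425768 (base)
P(M) = C(3,0) × 0.2477^3 × 0.7523^0 = 1 × 0.01519771 × 1.0000 = 0.015198
Relative intensity = 0.015198 / 0.425768 × 100 = 3.57

3.57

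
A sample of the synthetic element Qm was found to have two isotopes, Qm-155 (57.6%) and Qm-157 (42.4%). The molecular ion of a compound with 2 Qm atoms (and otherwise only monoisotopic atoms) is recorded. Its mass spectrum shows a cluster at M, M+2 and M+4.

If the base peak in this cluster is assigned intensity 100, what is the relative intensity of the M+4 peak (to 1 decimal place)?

(0.576 + 0.424)^2 gives M 0.3318, M+2 0.4884, M+4 0.1798; the largest is M+2.
P(M+2) = C(2,1) × 0.576^1 × 0.424^1 = 2 × 0.5760 × 0.4240 = 0.488448 (base)
P(M+4) = C(2,2) × 0.576^0 × 0.424^2 = 1 × 1.0000 × 0.179776 = 0.179776
Relative intensity = 0.179776 / 0.488448 × 100 = 36.8

36.8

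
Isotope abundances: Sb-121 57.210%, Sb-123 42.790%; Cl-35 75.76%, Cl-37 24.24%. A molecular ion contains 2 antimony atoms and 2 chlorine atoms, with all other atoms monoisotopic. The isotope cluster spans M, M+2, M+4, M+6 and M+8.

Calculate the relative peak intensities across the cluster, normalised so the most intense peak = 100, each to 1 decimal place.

46.8 : 100.0 : 75.8 : 23.9 : 2.7

Antimony pattern (n=2): 0.32729841 : 0.48960318 : 0.18309841
Chlorine pattern (n=2): 0.57395776 : 0.36728448 : 0.05875776
Convolve the two distributions (both contribute in 2-u steps):
  M: 0.32729841×0.57395776 = 0.187855
  M+2: 0.32729841×0.36728448 + 0.48960318×0.57395776 = 0.401223
  M+4: 0.32729841×0.05875776 + 0.48960318×0.36728448 + 0.18309841×0.57395776 = 0.304146
  M+6: 0.48960318×0.05875776 + 0.18309841×0.36728448 = 0.096017
  M+8: 0.18309841×0.05875776 = 0.010758
Scale to base peak (0.401223) = 100: 46.8 : 100.0 : 75.8 : 23.9 : 2.7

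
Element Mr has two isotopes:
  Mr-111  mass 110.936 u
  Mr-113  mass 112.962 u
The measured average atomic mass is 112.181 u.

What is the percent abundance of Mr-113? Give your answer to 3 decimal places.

Let x be the fractional abundance of Mr-111; then Mr-113 has abundance 1 − x.
110.936·x + 112.962·(1 − x) = 112.181
(110.936 − 112.962)·x = 112.181 − 112.962
x = -0.781 / -2.026 = 0.38549 → 38.549% Mr-111, 61.451% Mr-113.

61.451%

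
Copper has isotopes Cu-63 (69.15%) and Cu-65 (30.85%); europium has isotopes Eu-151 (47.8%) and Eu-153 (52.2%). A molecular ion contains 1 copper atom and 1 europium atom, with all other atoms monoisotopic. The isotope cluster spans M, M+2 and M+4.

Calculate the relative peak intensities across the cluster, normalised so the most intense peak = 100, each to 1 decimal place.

65.0 : 100.0 : 31.7

Copper pattern (n=1): 0.6915 : 0.3085
Europium pattern (n=1): 0.4780 : 0.5220
Convolve the two distributions (both contribute in 2-u steps):
  M: 0.6915×0.4780 = 0.330537
  M+2: 0.6915×0.5220 + 0.3085×0.4780 = 0.508426
  M+4: 0.3085×0.5220 = 0.161037
Scale to base peak (0.508426) = 100: 65.0 : 100.0 : 31.7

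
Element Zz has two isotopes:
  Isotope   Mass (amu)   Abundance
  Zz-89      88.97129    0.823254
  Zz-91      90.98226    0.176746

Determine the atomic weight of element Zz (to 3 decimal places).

Average mass = Σ (abundance × isotope mass) = 0.823254 × 88.97129 + 0.176746 × 90.98226
= 73.245970 + 16.080751 = 89.326721 amu

89.327 amu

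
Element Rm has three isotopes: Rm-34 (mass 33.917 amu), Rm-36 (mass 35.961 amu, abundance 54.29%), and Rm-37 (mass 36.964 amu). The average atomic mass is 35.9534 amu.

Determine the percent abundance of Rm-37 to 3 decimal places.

The remaining 45.71% is split between Rm-34 (fraction x) and Rm-37 (fraction 0.4571 − x).
Substituting: 33.917x + 36.964(0.4571 − x) = 16.4301731
(33.917 − 36.964)x = -0.4660713  ⇒  x = 0.15296, y = 0.30414
Rm-34: 15.296%, Rm-37: 30.414%.

30.414%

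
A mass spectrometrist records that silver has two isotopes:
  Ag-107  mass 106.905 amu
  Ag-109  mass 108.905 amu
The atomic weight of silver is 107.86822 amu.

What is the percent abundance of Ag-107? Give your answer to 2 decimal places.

Writing the weighted mean with unknown fraction x of Ag-107:
106.905·x + 108.905·(1 − x) = 107.86822
(106.905 − 108.905)·x = 107.86822 − 108.905
x = -1.03678 / -2.000 = 0.51839 → 51.84% Ag-107, 48.16% Ag-109.

51.84%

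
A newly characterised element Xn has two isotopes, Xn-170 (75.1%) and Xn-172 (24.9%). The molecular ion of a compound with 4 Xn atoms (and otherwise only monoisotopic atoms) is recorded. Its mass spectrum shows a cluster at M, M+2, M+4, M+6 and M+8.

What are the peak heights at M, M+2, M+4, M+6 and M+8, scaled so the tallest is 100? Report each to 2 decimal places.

75.40 : 100.00 : 49.73 : 10.99 : 0.91

Expanding (0.751 + 0.249)^4:
P(M) = 0.751^4 = 0.318097
P(M+2) = 4 × 0.751^3 × 0.249^1 = 0.421870
P(M+4) = 6 × 0.751^2 × 0.249^2 = 0.209812
P(M+6) = 4 × 0.751^1 × 0.249^3 = 0.046376
P(M+8) = 0.249^4 = 0.003844
The M+2 peak is largest (0.421870); scaling to 100 gives 75.40 : 100.00 : 49.73 : 10.99 : 0.91.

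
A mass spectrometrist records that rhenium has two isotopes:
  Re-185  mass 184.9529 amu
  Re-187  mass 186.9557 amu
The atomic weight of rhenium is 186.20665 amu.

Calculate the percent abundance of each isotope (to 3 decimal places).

Re-185: 37.400%, Re-187: 62.600%

Writing the weighted mean with unknown fraction x of Re-185:
184.9529·x + 186.9557·(1 − x) = 186.20665
(184.9529 − 186.9557)·x = 186.20665 − 186.9557
x = -0.74905 / -2.0028 = 0.37400 → 37.400% Re-185, 62.600% Re-187.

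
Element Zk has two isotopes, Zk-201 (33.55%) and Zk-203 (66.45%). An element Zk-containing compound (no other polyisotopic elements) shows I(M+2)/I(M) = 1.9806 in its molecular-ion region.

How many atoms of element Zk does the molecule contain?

The M+2/M ratio from n Zk atoms is n · q/p = n · 0.6645/0.3355.
n = 1.9806 × 0.3355/0.6645 = 1.00 ≈ 1

1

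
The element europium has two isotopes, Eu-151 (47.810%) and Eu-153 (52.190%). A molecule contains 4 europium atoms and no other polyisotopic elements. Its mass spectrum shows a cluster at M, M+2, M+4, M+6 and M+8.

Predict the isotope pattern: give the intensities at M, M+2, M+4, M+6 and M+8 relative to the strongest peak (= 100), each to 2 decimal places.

13.99 : 61.07 : 100.00 : 72.77 : 19.86

Expanding (0.47810 + 0.52190)^4:
P(M) = 0.47810^4 = 0.052249
P(M+2) = 4 × 0.47810^3 × 0.52190^1 = 0.228141
P(M+4) = 6 × 0.47810^2 × 0.52190^2 = 0.373563
P(M+6) = 4 × 0.47810^1 × 0.52190^3 = 0.271857
P(M+8) = 0.52190^4 = 0.074191
The M+4 peak is largest (0.373563); scaling to 100 gives 13.99 : 61.07 : 100.00 : 72.77 : 19.86.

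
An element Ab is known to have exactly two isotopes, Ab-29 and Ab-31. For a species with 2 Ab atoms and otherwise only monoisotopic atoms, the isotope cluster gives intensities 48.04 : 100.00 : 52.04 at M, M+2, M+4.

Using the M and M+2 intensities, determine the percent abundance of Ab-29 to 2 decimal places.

49.00%

If p is the fraction of Ab that is Ab-29, then I(M+2)/I(M) = [C(2,1)·p^1·(1−p)] / p^2 = 2·(1−p)/p = 100.00/48.04 = 2.0816
(1−p)/p = 2.0816/2 = 1.0408  ⇒  p = 1/(1 + 1.0408) = 0.4900
Ab-29: 49.00%, Ab-31: 51.00%.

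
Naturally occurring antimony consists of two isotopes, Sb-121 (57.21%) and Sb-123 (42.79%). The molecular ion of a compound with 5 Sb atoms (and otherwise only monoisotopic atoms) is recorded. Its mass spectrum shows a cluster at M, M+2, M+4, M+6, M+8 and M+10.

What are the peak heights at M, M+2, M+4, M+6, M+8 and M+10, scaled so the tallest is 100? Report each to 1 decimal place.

17.9 : 66.8 : 100.0 : 74.8 : 28.0 : 4.2

Each Sb atom is independently Sb-121 (p = 0.5721) or Sb-123 (q = 0.4279); the cluster is the binomial expansion (p + q)^5.
P(M) = 0.5721^5 = 0.061286
P(M+2) = 5 × 0.5721^4 × 0.4279^1 = 0.229192
P(M+4) = 10 × 0.5721^3 × 0.4279^2 = 0.342847
P(M+6) = 10 × 0.5721^2 × 0.4279^3 = 0.256431
P(M+8) = 5 × 0.5721^1 × 0.4279^4 = 0.095898
P(M+10) = 0.4279^5 = 0.014345
The M+4 peak is largest (0.342847); scaling to 100 gives 17.9 : 66.8 : 100.0 : 74.8 : 28.0 : 4.2.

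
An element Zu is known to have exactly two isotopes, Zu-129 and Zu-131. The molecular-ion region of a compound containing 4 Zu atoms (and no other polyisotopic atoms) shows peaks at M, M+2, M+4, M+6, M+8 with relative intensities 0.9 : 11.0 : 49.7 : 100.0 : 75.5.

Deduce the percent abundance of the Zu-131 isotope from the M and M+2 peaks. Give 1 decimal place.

75.3%

If p is the fraction of Zu that is Zu-129, then I(M+2)/I(M) = [C(4,1)·p^3·(1−p)] / p^4 = 4·(1−p)/p = 11.0/0.9 = 12.2222
(1−p)/p = 12.2222/4 = 3.0556  ⇒  p = 1/(1 + 3.0556) = 0.2466
Zu-129: 24.7%, Zu-131: 75.3%.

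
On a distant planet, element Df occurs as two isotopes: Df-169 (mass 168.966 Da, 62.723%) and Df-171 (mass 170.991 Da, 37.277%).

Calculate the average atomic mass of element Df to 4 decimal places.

169.7209 Da

Weight each isotope mass by its fractional abundance: 0.62723 × 168.966 + 0.37277 × 170.991
= 105.98054 + 63.74032 = 169.72086 Da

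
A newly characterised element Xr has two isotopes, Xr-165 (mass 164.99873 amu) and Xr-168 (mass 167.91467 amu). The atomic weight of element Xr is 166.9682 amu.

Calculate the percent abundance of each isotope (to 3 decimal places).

Xr-165: 32.458%, Xr-168: 67.542%

Let x be the fractional abundance of Xr-165; then Xr-168 has abundance 1 − x.
164.99873·x + 167.91467·(1 − x) = 166.9682
(164.99873 − 167.91467)·x = 166.9682 − 167.91467
x = -0.94647 / -2.91594 = 0.32458 → 32.458% Xr-165, 67.542% Xr-168.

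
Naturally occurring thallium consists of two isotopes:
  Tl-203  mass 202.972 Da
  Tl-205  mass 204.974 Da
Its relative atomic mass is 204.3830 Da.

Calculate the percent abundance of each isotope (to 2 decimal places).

Writing the weighted mean with unknown fraction x of Tl-203:
202.972·x + 204.974·(1 − x) = 204.3830
(202.972 − 204.974)·x = 204.3830 − 204.974
x = -0.5910 / -2.002 = 0.29520 → 29.52% Tl-203, 70.48% Tl-205.

Tl-203: 29.52%, Tl-205: 70.48%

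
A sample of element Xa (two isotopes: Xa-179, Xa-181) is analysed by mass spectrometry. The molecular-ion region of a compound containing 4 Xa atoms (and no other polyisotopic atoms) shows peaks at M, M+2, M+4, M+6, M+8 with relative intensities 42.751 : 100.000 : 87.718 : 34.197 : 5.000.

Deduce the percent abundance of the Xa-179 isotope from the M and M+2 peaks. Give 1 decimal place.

63.1%

Let p = fractional abundance of Xa-179. I(M+2)/I(M) = [C(4,1)·p^3·(1−p)] / p^4 = 4·(1−p)/p = 100.000/42.751 = 2.3391
(1−p)/p = 2.3391/4 = 0.5848  ⇒  p = 1/(1 + 0.5848) = 0.6310
Xa-179: 63.1%, Xa-181: 36.9%.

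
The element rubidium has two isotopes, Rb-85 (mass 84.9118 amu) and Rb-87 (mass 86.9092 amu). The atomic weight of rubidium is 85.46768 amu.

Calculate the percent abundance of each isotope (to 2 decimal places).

Rb-85: 72.17%, Rb-87: 27.83%

Let x be the fractional abundance of Rb-85; then Rb-87 has abundance 1 − x.
84.9118·x + 86.9092·(1 − x) = 85.46768
(84.9118 − 86.9092)·x = 85.46768 − 86.9092
x = -1.44152 / -1.9974 = 0.72170 → 72.17% Rb-85, 27.83% Rb-87.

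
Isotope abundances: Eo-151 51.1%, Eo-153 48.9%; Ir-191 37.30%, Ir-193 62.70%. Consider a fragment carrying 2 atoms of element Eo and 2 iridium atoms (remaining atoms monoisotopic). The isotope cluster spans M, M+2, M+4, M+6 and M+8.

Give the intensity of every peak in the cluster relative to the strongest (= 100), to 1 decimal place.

Element Eo pattern (n=2): 0.261121 : 0.499758 : 0.239121
Iridium pattern (n=2): 0.139129 : 0.467742 : 0.393129
Convolve the two distributions (both contribute in 2-u steps):
  M: 0.261121×0.139129 = 0.036330
  M+2: 0.261121×0.467742 + 0.499758×0.139129 = 0.191668
  M+4: 0.261121×0.393129 + 0.499758×0.467742 + 0.239121×0.139129 = 0.369681
  M+6: 0.499758×0.393129 + 0.239121×0.467742 = 0.308316
  M+8: 0.239121×0.393129 = 0.094005
Scale to base peak (0.369681) = 100: 9.8 : 51.8 : 100.0 : 83.4 : 25.4

9.8 : 51.8 : 100.0 : 83.4 : 25.4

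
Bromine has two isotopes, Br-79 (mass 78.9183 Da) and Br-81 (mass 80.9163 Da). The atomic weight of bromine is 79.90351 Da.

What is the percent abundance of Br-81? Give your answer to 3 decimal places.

Writing the weighted mean with unknown fraction x of Br-79:
78.9183·x + 80.9163·(1 − x) = 79.90351
(78.9183 − 80.9163)·x = 79.90351 − 80.9163
x = -1.01279 / -1.9980 = 0.50690 → 50.690% Br-79, 49.310% Br-81.

49.310%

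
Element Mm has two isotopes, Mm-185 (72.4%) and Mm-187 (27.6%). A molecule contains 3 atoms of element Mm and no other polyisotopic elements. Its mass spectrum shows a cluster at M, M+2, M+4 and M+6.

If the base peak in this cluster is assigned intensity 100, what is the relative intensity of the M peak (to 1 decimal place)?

Binomial terms of (0.724 + 0.276)^3: M 0.3795, M+2 0.4340, M+4 0.1655, M+6 0.0210 → M+2 is the base peak.
P(M+2) = C(3,1) × 0.724^2 × 0.276^1 = 3 × 0.524176 × 0.2760 = 0.434018 (base)
P(M) = C(3,0) × 0.724^3 × 0.276^0 = 1 × 0.37950342 × 1.0000 = 0.379503
Relative intensity = 0.379503 / 0.434018 × 100 = 87.4

87.4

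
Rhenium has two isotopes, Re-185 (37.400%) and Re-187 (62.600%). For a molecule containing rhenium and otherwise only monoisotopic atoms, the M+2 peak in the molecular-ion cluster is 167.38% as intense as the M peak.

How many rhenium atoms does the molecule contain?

With n Re atoms, P(M+2)/P(M) = C(n,1)·p^(n−1)q / p^n = n·q/p = n · 0.62600/0.37400.
n = 1.6738 × 0.37400/0.62600 = 1.00 ≈ 1

1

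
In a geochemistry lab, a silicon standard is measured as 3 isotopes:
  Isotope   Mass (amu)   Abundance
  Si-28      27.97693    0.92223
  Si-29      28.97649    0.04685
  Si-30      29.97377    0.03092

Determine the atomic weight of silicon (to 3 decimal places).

28.086 amu

Weight each isotope mass by its fractional abundance: 0.92223 × 27.97693 + 0.04685 × 28.97649 + 0.03092 × 29.97377
= 25.801164 + 1.357549 + 0.926789 = 28.085502 amu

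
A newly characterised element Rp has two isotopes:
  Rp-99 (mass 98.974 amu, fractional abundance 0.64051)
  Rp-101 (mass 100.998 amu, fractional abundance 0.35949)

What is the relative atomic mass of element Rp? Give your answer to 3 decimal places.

Average mass = Σ (abundance × isotope mass) = 0.64051 × 98.974 + 0.35949 × 100.998
= 63.3938 + 36.3078 = 99.7016 amu

99.702 amu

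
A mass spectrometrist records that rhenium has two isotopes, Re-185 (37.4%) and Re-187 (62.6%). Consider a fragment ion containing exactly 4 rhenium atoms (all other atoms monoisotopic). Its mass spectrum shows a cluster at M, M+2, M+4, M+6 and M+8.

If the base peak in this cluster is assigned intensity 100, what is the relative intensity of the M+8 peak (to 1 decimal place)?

41.8

Binomial terms of (0.374 + 0.626)^4: M 0.0196, M+2 0.1310, M+4 0.3289, M+6 0.3670, M+8 0.1536 → M+6 is the base peak.
P(M+6) = C(4,3) × 0.374^1 × 0.626^3 = 4 × 0.3740 × 0.24531438 = 0.366990 (base)
P(M+8) = C(4,4) × 0.374^0 × 0.626^4 = 1 × 1.0000 × 0.1535668 = 0.153567
Relative intensity = 0.153567 / 0.366990 × 100 = 41.8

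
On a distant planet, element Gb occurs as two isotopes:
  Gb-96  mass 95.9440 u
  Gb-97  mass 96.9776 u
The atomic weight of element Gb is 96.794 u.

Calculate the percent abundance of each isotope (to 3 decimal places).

Gb-96: 17.763%, Gb-97: 82.237%

Let x be the fractional abundance of Gb-96; then Gb-97 has abundance 1 − x.
95.9440·x + 96.9776·(1 − x) = 96.794
(95.9440 − 96.9776)·x = 96.794 − 96.9776
x = -0.1836 / -1.0336 = 0.17763 → 17.763% Gb-96, 82.237% Gb-97.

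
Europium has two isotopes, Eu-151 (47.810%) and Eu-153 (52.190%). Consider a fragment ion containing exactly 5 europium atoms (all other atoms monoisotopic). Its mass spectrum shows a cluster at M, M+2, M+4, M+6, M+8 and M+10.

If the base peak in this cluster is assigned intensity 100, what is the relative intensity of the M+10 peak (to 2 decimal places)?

Binomial terms of (0.47810 + 0.52190)^5: M 0.0250, M+2 0.1363, M+4 0.2977, M+6 0.3249, M+8 0.1774, M+10 0.0387 → M+6 is the base peak.
P(M+6) = C(5,3) × 0.47810^2 × 0.52190^3 = 10 × 0.22857961 × 0.14215492 = 0.324937 (base)
P(M+10) = C(5,5) × 0.47810^0 × 0.52190^5 = 1 × 1.0000 × 0.0387201 = 0.038720
Relative intensity = 0.038720 / 0.324937 × 100 = 11.92

11.92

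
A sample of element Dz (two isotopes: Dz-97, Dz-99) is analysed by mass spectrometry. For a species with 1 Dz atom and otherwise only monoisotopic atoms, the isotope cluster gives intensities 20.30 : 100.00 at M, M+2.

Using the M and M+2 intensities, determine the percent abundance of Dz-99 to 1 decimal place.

83.1%

Write p for the Dz-97 fraction. I(M+2)/I(M) = [C(1,1)·p^0·(1−p)] / p^1 = 1·(1−p)/p = 100.00/20.30 = 4.9261
(1−p)/p = 4.9261/1 = 4.9261  ⇒  p = 1/(1 + 4.9261) = 0.1687
Dz-97: 16.9%, Dz-99: 83.1%.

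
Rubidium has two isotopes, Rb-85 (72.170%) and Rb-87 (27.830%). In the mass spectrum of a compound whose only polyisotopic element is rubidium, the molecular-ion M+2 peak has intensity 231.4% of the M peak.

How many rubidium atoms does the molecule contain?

6

For n independent Rb atoms, I(M+2)/I(M) = n · (abundance Rb-87) / (abundance Rb-85) = n · 0.27830/0.72170.
n = 2.314 × 0.72170/0.27830 = 6.00 ≈ 6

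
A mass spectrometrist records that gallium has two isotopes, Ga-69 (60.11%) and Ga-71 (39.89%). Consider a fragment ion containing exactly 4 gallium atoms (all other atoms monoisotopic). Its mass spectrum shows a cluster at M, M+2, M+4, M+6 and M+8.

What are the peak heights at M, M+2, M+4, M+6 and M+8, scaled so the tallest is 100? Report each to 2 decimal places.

37.67 : 100.00 : 99.54 : 44.04 : 7.31

Expanding (0.6011 + 0.3989)^4:
P(M) = 0.6011^4 = 0.130553
P(M+2) = 4 × 0.6011^3 × 0.3989^1 = 0.346549
P(M+4) = 6 × 0.6011^2 × 0.3989^2 = 0.344963
P(M+6) = 4 × 0.6011^1 × 0.3989^3 = 0.152616
P(M+8) = 0.3989^4 = 0.025320
The M+2 peak is largest (0.346549); scaling to 100 gives 37.67 : 100.00 : 99.54 : 44.04 : 7.31.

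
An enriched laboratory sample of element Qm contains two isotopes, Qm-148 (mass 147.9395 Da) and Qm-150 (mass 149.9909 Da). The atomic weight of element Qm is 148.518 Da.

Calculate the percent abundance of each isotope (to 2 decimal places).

Qm-148: 71.80%, Qm-150: 28.20%

Let x be the fractional abundance of Qm-148; then Qm-150 has abundance 1 − x.
147.9395·x + 149.9909·(1 − x) = 148.518
(147.9395 − 149.9909)·x = 148.518 − 149.9909
x = -1.4729 / -2.0514 = 0.71800 → 71.80% Qm-148, 28.20% Qm-150.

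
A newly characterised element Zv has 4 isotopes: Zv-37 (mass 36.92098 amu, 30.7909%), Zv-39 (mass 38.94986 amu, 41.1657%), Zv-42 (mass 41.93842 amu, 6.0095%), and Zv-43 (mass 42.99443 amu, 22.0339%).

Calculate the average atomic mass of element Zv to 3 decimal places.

Weight each isotope mass by its fractional abundance: 0.307909 × 36.92098 + 0.411657 × 38.94986 + 0.060095 × 41.93842 + 0.220339 × 42.99443
= 11.368302 + 16.033983 + 2.520289 + 9.473350 = 39.395924 amu

39.396 amu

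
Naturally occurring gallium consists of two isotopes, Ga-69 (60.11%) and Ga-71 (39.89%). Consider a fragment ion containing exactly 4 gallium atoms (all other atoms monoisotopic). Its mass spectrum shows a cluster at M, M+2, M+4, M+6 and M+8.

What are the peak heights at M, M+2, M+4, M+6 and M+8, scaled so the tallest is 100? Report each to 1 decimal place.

37.7 : 100.0 : 99.5 : 44.0 : 7.3

The 4 Ga atoms are independent, so intensities follow the terms of (0.6011 + 0.3989)^4.
P(M) = 0.6011^4 = 0.130553
P(M+2) = 4 × 0.6011^3 × 0.3989^1 = 0.346549
P(M+4) = 6 × 0.6011^2 × 0.3989^2 = 0.344963
P(M+6) = 4 × 0.6011^1 × 0.3989^3 = 0.152616
P(M+8) = 0.3989^4 = 0.025320
The M+2 peak is largest (0.346549); scaling to 100 gives 37.7 : 100.0 : 99.5 : 44.0 : 7.3.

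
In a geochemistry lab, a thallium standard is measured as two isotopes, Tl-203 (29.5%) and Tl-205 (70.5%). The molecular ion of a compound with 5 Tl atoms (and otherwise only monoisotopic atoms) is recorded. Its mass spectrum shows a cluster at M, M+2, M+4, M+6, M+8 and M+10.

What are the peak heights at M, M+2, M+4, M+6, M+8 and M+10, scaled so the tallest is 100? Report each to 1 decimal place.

The 5 Tl atoms are independent, so intensities follow the terms of (0.295 + 0.705)^5.
P(M) = 0.295^5 = 0.002234
P(M+2) = 5 × 0.295^4 × 0.705^1 = 0.026696
P(M+4) = 10 × 0.295^3 × 0.705^2 = 0.127598
P(M+6) = 10 × 0.295^2 × 0.705^3 = 0.304938
P(M+8) = 5 × 0.295^1 × 0.705^4 = 0.364375
P(M+10) = 0.705^5 = 0.174159
The M+8 peak is largest (0.364375); scaling to 100 gives 0.6 : 7.3 : 35.0 : 83.7 : 100.0 : 47.8.

0.6 : 7.3 : 35.0 : 83.7 : 100.0 : 47.8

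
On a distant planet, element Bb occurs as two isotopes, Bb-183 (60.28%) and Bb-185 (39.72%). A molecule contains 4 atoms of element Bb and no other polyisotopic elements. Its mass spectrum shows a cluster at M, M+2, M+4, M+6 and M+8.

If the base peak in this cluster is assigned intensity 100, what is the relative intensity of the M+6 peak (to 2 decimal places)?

43.42

(0.6028 + 0.3972)^4 gives M 0.1320, M+2 0.3480, M+4 0.3440, M+6 0.1511, M+8 0.0249; the largest is M+2.
P(M+2) = C(4,1) × 0.6028^3 × 0.3972^1 = 4 × 0.21903813 × 0.3972 = 0.348008 (base)
P(M+6) = C(4,3) × 0.6028^1 × 0.3972^3 = 4 × 0.6028 × 0.06266539 = 0.151099
Relative intensity = 0.151099 / 0.348008 × 100 = 43.42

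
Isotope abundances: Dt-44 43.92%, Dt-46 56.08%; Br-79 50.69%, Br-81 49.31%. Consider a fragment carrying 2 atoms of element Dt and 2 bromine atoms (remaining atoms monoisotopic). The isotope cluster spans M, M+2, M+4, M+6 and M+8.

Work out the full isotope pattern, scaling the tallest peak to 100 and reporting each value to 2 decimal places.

13.25 : 59.63 : 100.00 : 74.07 : 20.45

Element Dt pattern (n=2): 0.19289664 : 0.49260672 : 0.31449664
Bromine pattern (n=2): 0.25694761 : 0.49990478 : 0.24314761
Convolve the two distributions (both contribute in 2-u steps):
  M: 0.19289664×0.25694761 = 0.049564
  M+2: 0.19289664×0.49990478 + 0.49260672×0.25694761 = 0.223004
  M+4: 0.19289664×0.24314761 + 0.49260672×0.49990478 + 0.31449664×0.25694761 = 0.373968
  M+6: 0.49260672×0.24314761 + 0.31449664×0.49990478 = 0.276995
  M+8: 0.31449664×0.24314761 = 0.076469
Scale to base peak (0.373968) = 100: 13.25 : 59.63 : 100.00 : 74.07 : 20.45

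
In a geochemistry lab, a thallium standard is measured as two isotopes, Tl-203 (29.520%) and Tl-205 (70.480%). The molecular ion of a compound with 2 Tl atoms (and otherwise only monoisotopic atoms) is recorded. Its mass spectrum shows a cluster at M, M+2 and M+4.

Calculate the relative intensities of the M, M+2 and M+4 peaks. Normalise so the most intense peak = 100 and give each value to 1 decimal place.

Each Tl atom is independently Tl-203 (p = 0.29520) or Tl-205 (q = 0.70480); the cluster is the binomial expansion (p + q)^2.
P(M) = 0.29520^2 = 0.087143
P(M+2) = 2 × 0.29520^1 × 0.70480^1 = 0.416114
P(M+4) = 0.70480^2 = 0.496743
The M+4 peak is largest (0.496743); scaling to 100 gives 17.5 : 83.8 : 100.0.

17.5 : 83.8 : 100.0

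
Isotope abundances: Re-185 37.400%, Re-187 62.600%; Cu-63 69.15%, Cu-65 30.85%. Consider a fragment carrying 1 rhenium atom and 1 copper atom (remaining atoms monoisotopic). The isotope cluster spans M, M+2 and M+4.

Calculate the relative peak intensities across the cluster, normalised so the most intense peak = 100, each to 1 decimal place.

Rhenium pattern (n=1): 0.3740 : 0.6260
Copper pattern (n=1): 0.6915 : 0.3085
Convolve the two distributions (both contribute in 2-u steps):
  M: 0.3740×0.6915 = 0.258621
  M+2: 0.3740×0.3085 + 0.6260×0.6915 = 0.548258
  M+4: 0.6260×0.3085 = 0.193121
Scale to base peak (0.548258) = 100: 47.2 : 100.0 : 35.2

47.2 : 100.0 : 35.2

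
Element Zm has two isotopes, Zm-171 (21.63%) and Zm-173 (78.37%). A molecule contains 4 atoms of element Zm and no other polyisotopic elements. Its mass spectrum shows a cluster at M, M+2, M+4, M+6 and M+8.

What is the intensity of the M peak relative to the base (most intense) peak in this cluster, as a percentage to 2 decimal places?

(0.2163 + 0.7837)^4 gives M 0.0022, M+2 0.0317, M+4 0.1724, M+6 0.4165, M+8 0.3772; the largest is M+6.
P(M+6) = C(4,3) × 0.2163^1 × 0.7837^3 = 4 × 0.2163 × 0.48133733 = 0.416453 (base)
P(M) = C(4,0) × 0.2163^4 × 0.7837^0 = 1 × 0.0021889 × 1.0000 = 0.002189
Relative intensity = 0.002189 / 0.416453 × 100 = 0.53

0.53%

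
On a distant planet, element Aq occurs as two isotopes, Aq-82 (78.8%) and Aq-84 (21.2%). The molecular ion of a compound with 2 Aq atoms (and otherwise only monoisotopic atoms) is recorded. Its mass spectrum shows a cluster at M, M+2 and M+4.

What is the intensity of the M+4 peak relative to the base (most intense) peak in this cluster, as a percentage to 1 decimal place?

7.2%

Term probabilities: M 0.6209, M+2 0.3341, M+4 0.0449. Base peak = M.
P(M) = C(2,0) × 0.788^2 × 0.212^0 = 1 × 0.620944 × 1.0000 = 0.620944 (base)
P(M+4) = C(2,2) × 0.788^0 × 0.212^2 = 1 × 1.0000 × 0.044944 = 0.044944
Relative intensity = 0.044944 / 0.620944 × 100 = 7.2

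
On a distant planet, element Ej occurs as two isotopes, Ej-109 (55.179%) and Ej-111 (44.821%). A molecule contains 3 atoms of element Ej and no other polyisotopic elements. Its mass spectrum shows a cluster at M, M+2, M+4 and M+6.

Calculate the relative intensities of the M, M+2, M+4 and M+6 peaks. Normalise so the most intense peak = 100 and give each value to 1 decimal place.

41.0 : 100.0 : 81.2 : 22.0

Expanding (0.55179 + 0.44821)^3:
P(M) = 0.55179^3 = 0.168005
P(M+2) = 3 × 0.55179^2 × 0.44821^1 = 0.409402
P(M+4) = 3 × 0.55179^1 × 0.44821^2 = 0.332551
P(M+6) = 0.44821^3 = 0.090042
The M+2 peak is largest (0.409402); scaling to 100 gives 41.0 : 100.0 : 81.2 : 22.0.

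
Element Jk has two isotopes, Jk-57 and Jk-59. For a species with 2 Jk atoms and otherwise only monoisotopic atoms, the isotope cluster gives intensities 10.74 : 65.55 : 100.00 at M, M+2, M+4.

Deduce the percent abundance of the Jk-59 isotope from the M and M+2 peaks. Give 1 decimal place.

75.3%

If p is the fraction of Jk that is Jk-57, then I(M+2)/I(M) = [C(2,1)·p^1·(1−p)] / p^2 = 2·(1−p)/p = 65.55/10.74 = 6.1034
(1−p)/p = 6.1034/2 = 3.0517  ⇒  p = 1/(1 + 3.0517) = 0.2468
Jk-57: 24.7%, Jk-59: 75.3%.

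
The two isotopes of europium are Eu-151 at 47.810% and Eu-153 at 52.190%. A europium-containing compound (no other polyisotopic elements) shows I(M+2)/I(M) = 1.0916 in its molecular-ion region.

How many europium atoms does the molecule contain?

1

With n Eu atoms, P(M+2)/P(M) = C(n,1)·p^(n−1)q / p^n = n·q/p = n · 0.52190/0.47810.
n = 1.0916 × 0.47810/0.52190 = 1.00 ≈ 1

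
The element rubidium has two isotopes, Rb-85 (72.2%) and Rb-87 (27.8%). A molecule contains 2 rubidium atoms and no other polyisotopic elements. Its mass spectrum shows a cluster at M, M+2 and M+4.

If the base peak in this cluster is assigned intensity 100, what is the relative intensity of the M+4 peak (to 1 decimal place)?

Term probabilities: M 0.5213, M+2 0.4014, M+4 0.0773. Base peak = M.
P(M) = C(2,0) × 0.722^2 × 0.278^0 = 1 × 0.521284 × 1.0000 = 0.521284 (base)
P(M+4) = C(2,2) × 0.722^0 × 0.278^2 = 1 × 1.0000 × 0.077284 = 0.077284
Relative intensity = 0.077284 / 0.521284 × 100 = 14.8

14.8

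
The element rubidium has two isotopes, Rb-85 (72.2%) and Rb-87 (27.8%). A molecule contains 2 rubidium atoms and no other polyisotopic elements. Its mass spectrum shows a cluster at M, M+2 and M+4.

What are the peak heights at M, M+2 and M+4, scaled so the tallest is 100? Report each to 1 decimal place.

100.0 : 77.0 : 14.8

Expanding (0.722 + 0.278)^2:
P(M) = 0.722^2 = 0.521284
P(M+2) = 2 × 0.722^1 × 0.278^1 = 0.401432
P(M+4) = 0.278^2 = 0.077284
The M peak is largest (0.521284); scaling to 100 gives 100.0 : 77.0 : 14.8.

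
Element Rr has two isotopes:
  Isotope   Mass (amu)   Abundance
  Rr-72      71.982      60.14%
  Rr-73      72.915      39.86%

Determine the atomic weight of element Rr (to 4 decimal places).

72.3539 amu

The abundance-weighted mean is 0.6014 × 71.982 + 0.3986 × 72.915
= 43.28997 + 29.06392 = 72.35389 amu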